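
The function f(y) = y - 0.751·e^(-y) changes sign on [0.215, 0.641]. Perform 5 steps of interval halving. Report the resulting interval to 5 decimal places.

[0.46794, 0.48125]

f(0.215000) = -0.390713, f(0.641000) = 0.245399 (opposite signs)
step 1: m = 0.428000, f(m) = -0.061510 < 0 → root in [0.428000, 0.641000]
step 2: m = 0.534500, f(m) = 0.094442 > 0 → root in [0.428000, 0.534500]
step 3: m = 0.481250, f(m) = 0.017124 > 0 → root in [0.428000, 0.481250]
step 4: m = 0.454625, f(m) = -0.022024 < 0 → root in [0.454625, 0.481250]
step 5: m = 0.467937, f(m) = -0.002408 < 0 → root in [0.467937, 0.481250]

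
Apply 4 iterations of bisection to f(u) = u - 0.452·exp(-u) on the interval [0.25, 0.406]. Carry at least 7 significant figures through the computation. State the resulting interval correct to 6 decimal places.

f(0.250000) = -0.102018, f(0.406000) = 0.104828 (opposite signs)
step 1: m = 0.328000, f(m) = 0.002396 > 0 → root in [0.250000, 0.328000]
step 2: m = 0.289000, f(m) = -0.049554 < 0 → root in [0.289000, 0.328000]
step 3: m = 0.308500, f(m) = -0.023516 < 0 → root in [0.308500, 0.328000]
step 4: m = 0.318250, f(m) = -0.010544 < 0 → root in [0.318250, 0.328000]

[0.318250, 0.328000]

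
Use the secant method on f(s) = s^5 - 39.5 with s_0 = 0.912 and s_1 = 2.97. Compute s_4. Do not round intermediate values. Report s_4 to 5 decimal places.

3.13950

Secant update: s_(k+1) = s_k − f(s_k)·(s_k − s_(k-1))/(f(s_k) − f(s_(k-1))).
f(s_0) = -38.869080, f(s_1) = 191.590582
s_2 = 2.970000 - (191.590582)·(2.970000 - 0.912000)/(191.590582 - (-38.869080)) = 1.259100; f(s_2) = -36.335528
s_3 = 1.259100 - (-36.335528)·(1.259100 - 2.970000)/(-36.335528 - (191.590582)) = 1.531848; f(s_3) = -31.065121
s_4 = 1.531848 - (-31.065121)·(1.531848 - 1.259100)/(-31.065121 - (-36.335528)) = 3.139496; f(s_4) = 265.499910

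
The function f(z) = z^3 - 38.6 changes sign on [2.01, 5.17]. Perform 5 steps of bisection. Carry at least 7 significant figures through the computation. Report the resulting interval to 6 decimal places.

f(2.010000) = -30.479399, f(5.170000) = 99.588413 (opposite signs)
step 1: m = 3.590000, f(m) = 7.668279 > 0 → root in [2.010000, 3.590000]
step 2: m = 2.800000, f(m) = -16.648000 < 0 → root in [2.800000, 3.590000]
step 3: m = 3.195000, f(m) = -5.985360 < 0 → root in [3.195000, 3.590000]
step 4: m = 3.392500, f(m) = 0.444473 > 0 → root in [3.195000, 3.392500]
step 5: m = 3.293750, f(m) = -2.866801 < 0 → root in [3.293750, 3.392500]

[3.293750, 3.392500]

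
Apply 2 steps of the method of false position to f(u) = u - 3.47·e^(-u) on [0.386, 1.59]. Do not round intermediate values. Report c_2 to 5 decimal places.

1.14437

f(0.386000) = -1.972804, f(1.590000) = 0.882378
step 1: c = 1.217910, f(c) = 0.191319 > 0 → new bracket [0.386000, 1.217910]
step 2: c = 1.144366, f(c) = 0.039428 > 0 → new bracket [0.386000, 1.144366]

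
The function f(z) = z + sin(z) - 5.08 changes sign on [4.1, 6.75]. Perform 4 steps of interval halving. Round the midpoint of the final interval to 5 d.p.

5.67344

f(4.100000) = -1.798277, f(6.750000) = 2.120044 (opposite signs)
step 1: m = 5.425000, f(m) = -0.411657 < 0 → root in [5.425000, 6.750000]
step 2: m = 6.087500, f(m) = 0.813061 > 0 → root in [5.425000, 6.087500]
step 3: m = 5.756250, f(m) = 0.173363 > 0 → root in [5.425000, 5.756250]
step 4: m = 5.590625, f(m) = -0.127885 < 0 → root in [5.590625, 5.756250]
Midpoint of [5.590625, 5.756250] = 5.673437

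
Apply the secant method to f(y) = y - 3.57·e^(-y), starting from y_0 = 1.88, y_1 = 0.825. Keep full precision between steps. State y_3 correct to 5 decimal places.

1.14596

f(y_0) = 1.335253, f(y_1) = -0.739499
y_2 = 0.825000 - (-0.739499)·(0.825000 - 1.880000)/(-0.739499 - (1.335253)) = 1.201031; f(y_2) = 0.126876
y_3 = 1.201031 - (0.126876)·(1.201031 - 0.825000)/(0.126876 - (-0.739499)) = 1.145963; f(y_3) = 0.010998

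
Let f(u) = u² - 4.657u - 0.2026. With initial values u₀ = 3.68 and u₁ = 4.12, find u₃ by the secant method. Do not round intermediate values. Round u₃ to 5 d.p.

4.67500

Secant update: u_(k+1) = u_k − f(u_k)·(u_k − u_(k-1))/(f(u_k) − f(u_(k-1))).
f(u_0) = -3.797960, f(u_1) = -2.415040
u_2 = 4.120000 - (-2.415040)·(4.120000 - 3.680000)/(-2.415040 - (-3.797960)) = 4.888387; f(u_2) = 0.928509
u_3 = 4.888387 - (0.928509)·(4.888387 - 4.120000)/(0.928509 - (-2.415040)) = 4.675005; f(u_3) = -0.118428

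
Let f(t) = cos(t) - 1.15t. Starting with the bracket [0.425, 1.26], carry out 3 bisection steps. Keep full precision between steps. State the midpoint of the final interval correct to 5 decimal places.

f(0.425000) = 0.422289, f(1.260000) = -1.143183 (opposite signs)
step 1: m = 0.842500, f(m) = -0.303276 < 0 → root in [0.425000, 0.842500]
step 2: m = 0.633750, f(m) = 0.077000 > 0 → root in [0.633750, 0.842500]
step 3: m = 0.738125, f(m) = -0.109112 < 0 → root in [0.633750, 0.738125]
Midpoint of [0.633750, 0.738125] = 0.685938

0.68594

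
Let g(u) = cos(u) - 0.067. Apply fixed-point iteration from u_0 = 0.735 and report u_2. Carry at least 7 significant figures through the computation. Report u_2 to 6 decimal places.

u_1 = g(0.735000) = 0.674831
u_2 = g(0.674831) = 0.713813

0.713813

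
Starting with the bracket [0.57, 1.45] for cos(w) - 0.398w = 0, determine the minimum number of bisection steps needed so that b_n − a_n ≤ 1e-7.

24

Initial width b − a = 1.45 − 0.57 = 0.880000.
After n steps the width is (b−a)/2^n; need (b−a)/2^n ≤ 1e-7.
So n ≥ log₂(0.880000/1e-7) = log₂(8800000.0000) ≈ 23.0691.
Hence n = 24.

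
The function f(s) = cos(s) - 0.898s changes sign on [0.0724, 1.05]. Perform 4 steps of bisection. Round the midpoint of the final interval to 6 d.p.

f(0.072400) = 0.932365, f(1.050000) = -0.445329 (opposite signs)
step 1: m = 0.561200, f(m) = 0.342659 > 0 → root in [0.561200, 1.050000]
step 2: m = 0.805600, f(m) = -0.030750 < 0 → root in [0.561200, 0.805600]
step 3: m = 0.683400, f(m) = 0.161737 > 0 → root in [0.683400, 0.805600]
step 4: m = 0.744500, f(m) = 0.066866 > 0 → root in [0.744500, 0.805600]
Midpoint of [0.744500, 0.805600] = 0.775050

0.775050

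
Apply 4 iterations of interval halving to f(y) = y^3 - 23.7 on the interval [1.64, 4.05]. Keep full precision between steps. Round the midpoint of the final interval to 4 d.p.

2.9203

f(1.640000) = -19.289056, f(4.050000) = 42.730125 (opposite signs)
step 1: m = 2.845000, f(m) = -0.672499 < 0 → root in [2.845000, 4.050000]
step 2: m = 3.447500, f(m) = 17.274421 > 0 → root in [2.845000, 3.447500]
step 3: m = 3.146250, f(m) = 7.444380 > 0 → root in [2.845000, 3.146250]
step 4: m = 2.995625, f(m) = 3.182047 > 0 → root in [2.845000, 2.995625]
Midpoint of [2.845000, 2.995625] = 2.920312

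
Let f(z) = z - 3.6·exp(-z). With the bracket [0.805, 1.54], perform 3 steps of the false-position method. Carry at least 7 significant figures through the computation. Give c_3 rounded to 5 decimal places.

1.14559

f(0.805000) = -0.804517, f(1.540000) = 0.768228
step 1: c = 1.180979, f(c) = 0.075859 > 0 → new bracket [0.805000, 1.180979]
step 2: c = 1.148583, f(c) = 0.007073 > 0 → new bracket [0.805000, 1.148583]
step 3: c = 1.145588, f(c) = 0.000656 > 0 → new bracket [0.805000, 1.145588]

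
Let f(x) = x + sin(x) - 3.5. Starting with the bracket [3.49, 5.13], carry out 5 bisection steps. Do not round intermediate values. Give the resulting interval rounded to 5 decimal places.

[4.46375, 4.51500]

f(3.490000) = -0.351401, f(5.130000) = 0.715940 (opposite signs)
step 1: m = 4.310000, f(m) = -0.110128 < 0 → root in [4.310000, 5.130000]
step 2: m = 4.720000, f(m) = 0.220029 > 0 → root in [4.310000, 4.720000]
step 3: m = 4.515000, f(m) = 0.034418 > 0 → root in [4.310000, 4.515000]
step 4: m = 4.412500, f(m) = -0.042869 < 0 → root in [4.412500, 4.515000]
step 5: m = 4.463750, f(m) = -0.005498 < 0 → root in [4.463750, 4.515000]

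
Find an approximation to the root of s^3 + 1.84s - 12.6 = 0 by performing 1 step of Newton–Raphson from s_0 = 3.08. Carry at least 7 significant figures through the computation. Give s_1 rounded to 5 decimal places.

f'(s) = 3s^2 + 1.84
s_0 = 3.080000: f = 22.285312, f' = 30.299200 → s_1 = 3.080000 - (22.285312)/(30.299200) = 2.344492

2.34449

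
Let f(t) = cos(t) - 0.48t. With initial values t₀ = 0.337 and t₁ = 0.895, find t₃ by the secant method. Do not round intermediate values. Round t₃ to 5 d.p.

f(t_0) = 0.781991, f(t_1) = 0.195919
t_2 = 0.895000 - (0.195919)·(0.895000 - 0.337000)/(0.195919 - (0.781991)) = 1.081535; f(t_2) = -0.049162
t_3 = 1.081535 - (-0.049162)·(1.081535 - 0.895000)/(-0.049162 - (0.195919)) = 1.044117; f(t_3) = 0.001490

1.04412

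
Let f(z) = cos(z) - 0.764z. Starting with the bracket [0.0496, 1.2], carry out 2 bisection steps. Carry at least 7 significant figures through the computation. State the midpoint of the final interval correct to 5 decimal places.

f(0.049600) = 0.960876, f(1.200000) = -0.554442 (opposite signs)
step 1: m = 0.624800, f(m) = 0.333733 > 0 → root in [0.624800, 1.200000]
step 2: m = 0.912400, f(m) = -0.085224 < 0 → root in [0.624800, 0.912400]
Midpoint of [0.624800, 0.912400] = 0.768600

0.76860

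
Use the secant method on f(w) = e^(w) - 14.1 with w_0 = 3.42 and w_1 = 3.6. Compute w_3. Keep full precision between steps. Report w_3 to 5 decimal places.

2.75586

f(w_0) = 16.469415, f(w_1) = 22.498234
w_2 = 3.600000 - (22.498234)·(3.600000 - 3.420000)/(22.498234 - (16.469415)) = 2.928279; f(w_2) = 4.595435
w_3 = 2.928279 - (4.595435)·(2.928279 - 3.600000)/(4.595435 - (22.498234)) = 2.755857; f(w_3) = 1.634515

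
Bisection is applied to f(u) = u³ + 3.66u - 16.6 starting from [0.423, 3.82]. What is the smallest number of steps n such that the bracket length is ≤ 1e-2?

9

Initial width b − a = 3.82 − 0.423 = 3.397000.
After n steps the width is (b−a)/2^n; need (b−a)/2^n ≤ 1e-2.
So n ≥ log₂(3.397000/1e-2) = log₂(339.7000) ≈ 8.4081.
Hence n = 9.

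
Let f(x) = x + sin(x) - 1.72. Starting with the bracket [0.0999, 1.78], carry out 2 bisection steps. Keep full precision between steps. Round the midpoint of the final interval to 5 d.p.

f(0.099900) = -1.520366, f(1.780000) = 1.038197 (opposite signs)
step 1: m = 0.939950, f(m) = 0.027479 > 0 → root in [0.099900, 0.939950]
step 2: m = 0.519925, f(m) = -0.703260 < 0 → root in [0.519925, 0.939950]
Midpoint of [0.519925, 0.939950] = 0.729938

0.72994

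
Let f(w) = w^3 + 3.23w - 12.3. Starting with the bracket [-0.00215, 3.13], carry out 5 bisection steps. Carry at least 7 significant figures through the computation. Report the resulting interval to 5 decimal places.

f(-0.002150) = -12.306945, f(3.130000) = 28.474197 (opposite signs)
step 1: m = 1.563925, f(m) = -3.423378 < 0 → root in [1.563925, 3.130000]
step 2: m = 2.346963, f(m) = 8.208305 > 0 → root in [1.563925, 2.346963]
step 3: m = 1.955444, f(m) = 1.493231 > 0 → root in [1.563925, 1.955444]
step 4: m = 1.759684, f(m) = -1.167376 < 0 → root in [1.759684, 1.955444]
step 5: m = 1.857564, f(m) = 0.109539 > 0 → root in [1.759684, 1.857564]

[1.75968, 1.85756]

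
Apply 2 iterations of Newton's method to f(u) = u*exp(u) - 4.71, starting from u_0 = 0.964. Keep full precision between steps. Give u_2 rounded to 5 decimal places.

1.29898

f'(u) = (u+1)*exp(u)
u_0 = 0.964000: f = -2.182234, f' = 5.149930 → u_1 = 0.964000 - (-2.182234)/(5.149930) = 1.387740
u_1 = 1.387740: f = 0.848995, f' = 9.564783 → u_2 = 1.387740 - (0.848995)/(9.564783) = 1.298978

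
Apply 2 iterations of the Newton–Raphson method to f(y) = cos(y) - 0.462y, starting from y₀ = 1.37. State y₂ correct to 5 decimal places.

1.05938

Newton update: y ← y − f(y)/f'(y).
f'(y) = -sin(y) - 0.462
y_0 = 1.370000: f = -0.433490, f' = -1.441908 → y_1 = 1.370000 - (-0.433490)/(-1.441908) = 1.069363
y_1 = 1.069363: f = -0.013363, f' = -1.338895 → y_2 = 1.069363 - (-0.013363)/(-1.338895) = 1.059383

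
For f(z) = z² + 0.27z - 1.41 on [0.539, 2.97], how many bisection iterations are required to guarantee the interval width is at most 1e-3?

Initial width b − a = 2.97 − 0.539 = 2.431000.
After n steps the width is (b−a)/2^n; need (b−a)/2^n ≤ 1e-3.
So n ≥ log₂(2.431000/1e-3) = log₂(2431.0000) ≈ 11.2473.
Hence n = 12.

12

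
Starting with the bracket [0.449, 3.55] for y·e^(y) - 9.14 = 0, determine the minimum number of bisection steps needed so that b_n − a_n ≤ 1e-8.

Initial width b − a = 3.55 − 0.449 = 3.101000.
After n steps the width is (b−a)/2^n; need (b−a)/2^n ≤ 1e-8.
So n ≥ log₂(3.101000/1e-8) = log₂(310100000.0000) ≈ 28.2082.
Hence n = 29.

29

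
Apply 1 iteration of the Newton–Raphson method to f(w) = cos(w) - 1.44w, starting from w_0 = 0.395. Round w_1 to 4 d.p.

0.5891

f'(w) = -sin(w) - 1.44
w_0 = 0.395000: f = 0.354197, f' = -1.824808 → w_1 = 0.395000 - (0.354197)/(-1.824808) = 0.589101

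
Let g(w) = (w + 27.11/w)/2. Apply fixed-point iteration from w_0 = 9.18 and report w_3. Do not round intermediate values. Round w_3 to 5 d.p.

w_1 = g(9.180000) = 6.066580
w_2 = g(6.066580) = 5.267663
w_3 = g(5.267663) = 5.207079

5.20708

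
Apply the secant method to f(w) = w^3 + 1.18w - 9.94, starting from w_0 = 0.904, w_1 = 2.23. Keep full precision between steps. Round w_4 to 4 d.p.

f(w_0) = -8.134517, f(w_1) = 3.780967
w_2 = 2.230000 - (3.780967)·(2.230000 - 0.904000)/(3.780967 - (-8.134517)) = 1.809240; f(w_2) = -1.882825
w_3 = 1.809240 - (-1.882825)·(1.809240 - 2.230000)/(-1.882825 - (3.780967)) = 1.949114; f(w_3) = -0.235275
w_4 = 1.949114 - (-0.235275)·(1.949114 - 1.809240)/(-0.235275 - (-1.882825)) = 1.969088; f(w_4) = 0.018287

1.9691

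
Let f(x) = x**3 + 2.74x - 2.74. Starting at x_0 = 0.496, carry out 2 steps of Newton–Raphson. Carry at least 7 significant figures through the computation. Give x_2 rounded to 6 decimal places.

0.808984

f'(x) = 3x**2 + 2.74
x_0 = 0.496000: f = -1.258936, f' = 3.478048 → x_1 = 0.496000 - (-1.258936)/(3.478048) = 0.857966
x_1 = 0.857966: f = 0.242382, f' = 4.948318 → x_2 = 0.857966 - (0.242382)/(4.948318) = 0.808984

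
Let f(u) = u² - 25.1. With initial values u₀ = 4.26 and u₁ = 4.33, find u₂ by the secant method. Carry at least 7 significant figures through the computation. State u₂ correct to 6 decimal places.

f(u_0) = -6.952400, f(u_1) = -6.351100
u_2 = 4.330000 - (-6.351100)·(4.330000 - 4.260000)/(-6.351100 - (-6.952400)) = 5.069360; f(u_2) = 0.598408

5.069360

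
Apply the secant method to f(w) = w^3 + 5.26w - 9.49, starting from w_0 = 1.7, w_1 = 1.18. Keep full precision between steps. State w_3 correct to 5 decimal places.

1.34467

f(w_0) = 4.365000, f(w_1) = -1.640168
w_2 = 1.180000 - (-1.640168)·(1.180000 - 1.700000)/(-1.640168 - (4.365000)) = 1.322026; f(w_2) = -0.225573
w_3 = 1.322026 - (-0.225573)·(1.322026 - 1.180000)/(-0.225573 - (-1.640168)) = 1.344673; f(w_3) = 0.014346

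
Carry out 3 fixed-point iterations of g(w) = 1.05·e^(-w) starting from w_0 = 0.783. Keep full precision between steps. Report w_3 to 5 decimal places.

w_1 = g(0.783000) = 0.479884
w_2 = g(0.479884) = 0.649798
w_3 = g(0.649798) = 0.548259

0.54826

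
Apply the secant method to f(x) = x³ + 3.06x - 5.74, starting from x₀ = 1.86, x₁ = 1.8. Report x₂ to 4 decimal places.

Secant update: x_(k+1) = x_k − f(x_k)·(x_k − x_(k-1))/(f(x_k) − f(x_(k-1))).
f(x_0) = 6.386456, f(x_1) = 5.600000
x_2 = 1.800000 - (5.600000)·(1.800000 - 1.860000)/(5.600000 - (6.386456)) = 1.372767; f(x_2) = 1.047631

1.3728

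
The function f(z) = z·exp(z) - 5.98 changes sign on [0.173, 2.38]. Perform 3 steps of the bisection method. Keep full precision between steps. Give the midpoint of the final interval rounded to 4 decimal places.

1.4144

f(0.173000) = -5.774326, f(2.380000) = 19.735669 (opposite signs)
step 1: m = 1.276500, f(m) = -1.404930 < 0 → root in [1.276500, 2.380000]
step 2: m = 1.828250, f(m) = 5.397176 > 0 → root in [1.276500, 1.828250]
step 3: m = 1.552375, f(m) = 1.351360 > 0 → root in [1.276500, 1.552375]
Midpoint of [1.276500, 1.552375] = 1.414438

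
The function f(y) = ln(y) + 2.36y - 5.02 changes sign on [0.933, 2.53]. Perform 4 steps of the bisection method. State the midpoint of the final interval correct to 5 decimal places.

f(0.933000) = -2.887470, f(2.530000) = 1.879019 (opposite signs)
step 1: m = 1.731500, f(m) = -0.384672 < 0 → root in [1.731500, 2.530000]
step 2: m = 2.130750, f(m) = 0.765044 > 0 → root in [1.731500, 2.130750]
step 3: m = 1.931125, f(m) = 0.195558 > 0 → root in [1.731500, 1.931125]
step 4: m = 1.831313, f(m) = -0.093070 < 0 → root in [1.831313, 1.931125]
Midpoint of [1.831313, 1.931125] = 1.881219

1.88122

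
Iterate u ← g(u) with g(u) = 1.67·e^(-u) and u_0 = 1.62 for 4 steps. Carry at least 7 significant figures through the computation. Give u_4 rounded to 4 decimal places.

u_1 = g(1.620000) = 0.330491
u_2 = g(0.330491) = 1.200013
u_3 = g(1.200013) = 0.502988
u_4 = g(0.502988) = 1.009885

1.0099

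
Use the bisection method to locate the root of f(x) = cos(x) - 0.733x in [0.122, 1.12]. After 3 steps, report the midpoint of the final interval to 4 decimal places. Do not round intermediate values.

f(0.122000) = 0.903141, f(1.120000) = -0.385278 (opposite signs)
step 1: m = 0.621000, f(m) = 0.358104 > 0 → root in [0.621000, 1.120000]
step 2: m = 0.870500, f(m) = 0.006368 > 0 → root in [0.870500, 1.120000]
step 3: m = 0.995250, f(m) = -0.185225 < 0 → root in [0.870500, 0.995250]
Midpoint of [0.870500, 0.995250] = 0.932875

0.9329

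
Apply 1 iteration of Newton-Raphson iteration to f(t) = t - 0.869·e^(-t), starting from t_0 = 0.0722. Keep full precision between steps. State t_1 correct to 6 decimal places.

Newton update: t ← t − f(t)/f'(t).
f'(t) = 1 + 0.869·e^(-t)
t_0 = 0.072200: f = -0.736270, f' = 1.808470 → t_1 = 0.072200 - (-0.736270)/(1.808470) = 0.479323

0.479323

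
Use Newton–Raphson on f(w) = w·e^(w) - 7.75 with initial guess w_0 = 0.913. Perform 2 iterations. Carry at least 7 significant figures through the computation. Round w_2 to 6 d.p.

1.710329

f'(w) = (w + 1)·e^(w)
w_0 = 0.913000: f = -5.474999, f' = 4.766788 → w_1 = 0.913000 - (-5.474999)/(4.766788) = 2.061572
w_1 = 2.061572: f = 8.450477, f' = 24.058789 → w_2 = 2.061572 - (8.450477)/(24.058789) = 1.710329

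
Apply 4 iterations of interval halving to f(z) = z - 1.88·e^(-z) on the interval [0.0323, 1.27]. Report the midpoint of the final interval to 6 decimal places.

f(0.032300) = -1.787946, f(1.270000) = 0.742037 (opposite signs)
step 1: m = 0.651150, f(m) = -0.329168 < 0 → root in [0.651150, 1.270000]
step 2: m = 0.960575, f(m) = 0.241150 > 0 → root in [0.651150, 0.960575]
step 3: m = 0.805862, f(m) = -0.033938 < 0 → root in [0.805862, 0.960575]
step 4: m = 0.883219, f(m) = 0.105933 > 0 → root in [0.805862, 0.883219]
Midpoint of [0.805862, 0.883219] = 0.844541

0.844541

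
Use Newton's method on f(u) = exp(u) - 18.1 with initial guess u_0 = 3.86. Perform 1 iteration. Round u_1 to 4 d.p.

f'(u) = exp(u)
u_0 = 3.860000: f = 29.365351, f' = 47.465351 → u_1 = 3.860000 - (29.365351)/(47.465351) = 3.241331

3.2413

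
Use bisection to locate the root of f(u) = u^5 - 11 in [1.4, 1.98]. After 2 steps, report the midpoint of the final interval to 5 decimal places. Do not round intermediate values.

f(1.400000) = -5.621760, f(1.980000) = 19.431682 (opposite signs)
step 1: m = 1.690000, f(m) = 2.785849 > 0 → root in [1.400000, 1.690000]
step 2: m = 1.545000, f(m) = -2.196762 < 0 → root in [1.545000, 1.690000]
Midpoint of [1.545000, 1.690000] = 1.617500

1.61750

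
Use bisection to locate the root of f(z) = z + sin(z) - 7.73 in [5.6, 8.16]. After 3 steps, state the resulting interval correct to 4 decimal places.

f(5.600000) = -2.761267, f(8.160000) = 1.383541 (opposite signs)
step 1: m = 6.880000, f(m) = -0.287989 < 0 → root in [6.880000, 8.160000]
step 2: m = 7.520000, f(m) = 0.734745 > 0 → root in [6.880000, 7.520000]
step 3: m = 7.200000, f(m) = 0.263668 > 0 → root in [6.880000, 7.200000]

[6.8800, 7.2000]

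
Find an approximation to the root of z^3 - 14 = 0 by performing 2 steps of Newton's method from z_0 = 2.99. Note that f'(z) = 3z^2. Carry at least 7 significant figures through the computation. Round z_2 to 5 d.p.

z_0 = 2.990000: f = 12.730899, f' = 26.820300 → z_1 = 2.990000 - (12.730899)/(26.820300) = 2.515326
z_1 = 2.515326: f = 1.914128, f' = 18.980595 → z_2 = 2.515326 - (1.914128)/(18.980595) = 2.414479

2.41448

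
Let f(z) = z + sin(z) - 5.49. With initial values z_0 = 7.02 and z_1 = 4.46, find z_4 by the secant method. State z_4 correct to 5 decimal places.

f(z_0) = 2.201932, f(z_1) = -1.998319
z_2 = 4.460000 - (-1.998319)·(4.460000 - 7.020000)/(-1.998319 - (2.201932)) = 5.677950; f(z_2) = -0.381006
z_3 = 5.677950 - (-0.381006)·(5.677950 - 4.460000)/(-0.381006 - (-1.998319)) = 5.964874; f(z_3) = 0.161911
z_4 = 5.964874 - (0.161911)·(5.964874 - 5.677950)/(0.161911 - (-0.381006)) = 5.879306; f(z_4) = -0.003682

5.87931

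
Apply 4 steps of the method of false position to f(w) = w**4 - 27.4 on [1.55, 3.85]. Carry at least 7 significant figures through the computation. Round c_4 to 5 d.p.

f(1.550000) = -21.627994, f(3.850000) = 192.306506
step 1: c = 1.782522, f(c) = -17.304236 < 0 → new bracket [1.782522, 3.850000]
step 2: c = 1.953200, f(c) = -12.845835 < 0 → new bracket [1.953200, 3.850000]
step 3: c = 2.071971, f(c) = -8.969616 < 0 → new bracket [2.071971, 3.850000]
step 4: c = 2.151206, f(c) = -5.984500 < 0 → new bracket [2.151206, 3.850000]

2.15121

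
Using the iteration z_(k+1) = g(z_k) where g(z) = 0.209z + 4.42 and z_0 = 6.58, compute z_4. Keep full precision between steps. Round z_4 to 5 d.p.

5.58976

z_1 = g(6.580000) = 5.795220
z_2 = g(5.795220) = 5.631201
z_3 = g(5.631201) = 5.596921
z_4 = g(5.596921) = 5.589756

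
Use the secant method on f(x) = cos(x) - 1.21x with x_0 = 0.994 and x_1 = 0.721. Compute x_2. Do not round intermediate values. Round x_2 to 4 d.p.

0.6593

f(x_0) = -0.657399, f(x_1) = -0.121264
x_2 = 0.721000 - (-0.121264)·(0.721000 - 0.994000)/(-0.121264 - (-0.657399)) = 0.659252; f(x_2) = -0.007245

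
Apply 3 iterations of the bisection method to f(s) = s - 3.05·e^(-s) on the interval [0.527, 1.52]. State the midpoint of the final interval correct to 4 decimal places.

f(0.527000) = -1.273639, f(1.520000) = 0.852929 (opposite signs)
step 1: m = 1.023500, f(m) = -0.072472 < 0 → root in [1.023500, 1.520000]
step 2: m = 1.271750, f(m) = 0.416711 > 0 → root in [1.023500, 1.271750]
step 3: m = 1.147625, f(m) = 0.179586 > 0 → root in [1.023500, 1.147625]
Midpoint of [1.023500, 1.147625] = 1.085562

1.0856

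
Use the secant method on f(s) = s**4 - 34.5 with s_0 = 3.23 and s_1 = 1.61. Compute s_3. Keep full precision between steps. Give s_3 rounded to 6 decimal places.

f(s_0) = 74.345402, f(s_1) = -27.781018
s_2 = 1.610000 - (-27.781018)·(1.610000 - 3.230000)/(-27.781018 - (74.345402)) = 2.050682; f(s_2) = -16.815489
s_3 = 2.050682 - (-16.815489)·(2.050682 - 1.610000)/(-16.815489 - (-27.781018)) = 2.726461; f(s_3) = 20.758269

2.726461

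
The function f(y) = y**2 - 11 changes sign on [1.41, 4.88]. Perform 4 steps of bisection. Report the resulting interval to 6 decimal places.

[3.145000, 3.361875]

f(1.410000) = -9.011900, f(4.880000) = 12.814400 (opposite signs)
step 1: m = 3.145000, f(m) = -1.108975 < 0 → root in [3.145000, 4.880000]
step 2: m = 4.012500, f(m) = 5.100156 > 0 → root in [3.145000, 4.012500]
step 3: m = 3.578750, f(m) = 1.807452 > 0 → root in [3.145000, 3.578750]
step 4: m = 3.361875, f(m) = 0.302204 > 0 → root in [3.145000, 3.361875]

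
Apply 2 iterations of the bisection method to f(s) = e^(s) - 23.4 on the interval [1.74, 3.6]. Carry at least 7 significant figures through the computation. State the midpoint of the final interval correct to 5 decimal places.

f(1.740000) = -17.702657, f(3.600000) = 13.198234 (opposite signs)
step 1: m = 2.670000, f(m) = -8.960031 < 0 → root in [2.670000, 3.600000]
step 2: m = 3.135000, f(m) = -0.411364 < 0 → root in [3.135000, 3.600000]
Midpoint of [3.135000, 3.600000] = 3.367500

3.36750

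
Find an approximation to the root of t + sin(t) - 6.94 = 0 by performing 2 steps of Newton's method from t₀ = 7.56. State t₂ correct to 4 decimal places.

f'(t) = 1 + cos(t)
t_0 = 7.560000: f = 1.577098, f' = 1.289765 → t_1 = 7.560000 - (1.577098)/(1.289765) = 6.337221
t_1 = 6.337221: f = -0.548769, f' = 1.998540 → t_2 = 6.337221 - (-0.548769)/(1.998540) = 6.611806

6.6118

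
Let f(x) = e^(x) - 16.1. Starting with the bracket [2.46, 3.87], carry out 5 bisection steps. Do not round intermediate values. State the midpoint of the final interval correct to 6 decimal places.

f(2.460000) = -4.395188, f(3.870000) = 31.842386 (opposite signs)
step 1: m = 3.165000, f(m) = 7.588744 > 0 → root in [2.460000, 3.165000]
step 2: m = 2.812500, f(m) = 0.551495 > 0 → root in [2.460000, 2.812500]
step 3: m = 2.636250, f(m) = -2.139247 < 0 → root in [2.636250, 2.812500]
step 4: m = 2.724375, f(m) = -0.853118 < 0 → root in [2.724375, 2.812500]
step 5: m = 2.768438, f(m) = -0.166282 < 0 → root in [2.768438, 2.812500]
Midpoint of [2.768438, 2.812500] = 2.790469

2.790469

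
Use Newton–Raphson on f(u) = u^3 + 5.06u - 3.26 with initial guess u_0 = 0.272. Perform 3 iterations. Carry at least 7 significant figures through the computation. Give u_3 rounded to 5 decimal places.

0.60130

f'(u) = 3u^2 + 5.06
u_0 = 0.272000: f = -1.863556, f' = 5.281952 → u_1 = 0.272000 - (-1.863556)/(5.281952) = 0.624816
u_1 = 0.624816: f = 0.145493, f' = 6.231185 → u_2 = 0.624816 - (0.145493)/(6.231185) = 0.601467
u_2 = 0.601467: f = 0.001009, f' = 6.145286 → u_3 = 0.601467 - (0.001009)/(6.145286) = 0.601302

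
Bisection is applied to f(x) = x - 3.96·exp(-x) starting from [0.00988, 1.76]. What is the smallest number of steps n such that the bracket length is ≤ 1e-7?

25

Initial width b − a = 1.76 − 0.00988 = 1.750120.
After n steps the width is (b−a)/2^n; need (b−a)/2^n ≤ 1e-7.
So n ≥ log₂(1.750120/1e-7) = log₂(17501200.0000) ≈ 24.0610.
Hence n = 25.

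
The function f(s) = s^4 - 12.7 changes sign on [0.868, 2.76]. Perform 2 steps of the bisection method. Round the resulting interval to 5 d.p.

f(0.868000) = -12.132352, f(2.760000) = 45.327830 (opposite signs)
step 1: m = 1.814000, f(m) = -1.871978 < 0 → root in [1.814000, 2.760000]
step 2: m = 2.287000, f(m) = 14.656760 > 0 → root in [1.814000, 2.287000]

[1.81400, 2.28700]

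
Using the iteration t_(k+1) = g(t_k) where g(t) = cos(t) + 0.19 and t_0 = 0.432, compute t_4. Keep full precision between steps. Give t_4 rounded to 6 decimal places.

t_1 = g(0.432000) = 1.098130
t_2 = g(1.098130) = 0.645262
t_3 = g(0.645262) = 0.988942
t_4 = g(0.988942) = 0.739574

0.739574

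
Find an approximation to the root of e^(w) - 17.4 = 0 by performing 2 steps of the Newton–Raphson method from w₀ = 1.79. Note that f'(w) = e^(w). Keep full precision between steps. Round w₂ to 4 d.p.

3.1274

w_0 = 1.790000: f = -11.410548, f' = 5.989452 → w_1 = 1.790000 - (-11.410548)/(5.989452) = 3.695107
w_1 = 3.695107: f = 22.849877, f' = 40.249877 → w_2 = 3.695107 - (22.849877)/(40.249877) = 3.127406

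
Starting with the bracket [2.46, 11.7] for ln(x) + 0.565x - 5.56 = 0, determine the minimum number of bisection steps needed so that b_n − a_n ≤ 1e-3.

14

Initial width b − a = 11.7 − 2.46 = 9.240000.
After n steps the width is (b−a)/2^n; need (b−a)/2^n ≤ 1e-3.
So n ≥ log₂(9.240000/1e-3) = log₂(9240.0000) ≈ 13.1737.
Hence n = 14.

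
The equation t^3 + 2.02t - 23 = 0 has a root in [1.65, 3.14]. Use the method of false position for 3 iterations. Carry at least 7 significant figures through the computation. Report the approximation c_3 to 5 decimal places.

False-position update: c = (a·f(b) − b·f(a))/(f(b) − f(a)); replace the endpoint whose sign matches f(c).
f(1.650000) = -15.174875, f(3.140000) = 14.301944
step 1: c = 2.417063, f(c) = -3.996592 < 0 → new bracket [2.417063, 3.140000]
step 2: c = 2.574960, f(c) = -0.725525 < 0 → new bracket [2.574960, 3.140000]
step 3: c = 2.602240, f(c) = -0.122015 < 0 → new bracket [2.602240, 3.140000]

2.60224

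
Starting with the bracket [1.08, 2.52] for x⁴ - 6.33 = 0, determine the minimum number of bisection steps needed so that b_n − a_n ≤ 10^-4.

Initial width b − a = 2.52 − 1.08 = 1.440000.
After n steps the width is (b−a)/2^n; need (b−a)/2^n ≤ 10^-4.
So n ≥ log₂(1.440000/10^-4) = log₂(14400.0000) ≈ 13.8138.
Hence n = 14.

14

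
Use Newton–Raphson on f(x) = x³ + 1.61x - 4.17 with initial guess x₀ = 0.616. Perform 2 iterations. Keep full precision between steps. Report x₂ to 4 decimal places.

f'(x) = 3x² + 1.61
x_0 = 0.616000: f = -2.944495, f' = 2.748368 → x_1 = 0.616000 - (-2.944495)/(2.748368) = 1.687361
x_1 = 1.687361: f = 3.350887, f' = 10.151564 → x_2 = 1.687361 - (3.350887)/(10.151564) = 1.357276

1.3573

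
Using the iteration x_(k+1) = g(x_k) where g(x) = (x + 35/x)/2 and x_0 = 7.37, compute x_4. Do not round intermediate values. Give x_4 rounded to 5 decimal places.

5.91608

x_1 = g(7.370000) = 6.059491
x_2 = g(6.059491) = 5.917777
x_3 = g(5.917777) = 5.916080
x_4 = g(5.916080) = 5.916080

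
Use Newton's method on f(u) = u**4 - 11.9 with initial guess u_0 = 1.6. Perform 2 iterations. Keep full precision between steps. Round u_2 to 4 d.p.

f'(u) = 4u**3
u_0 = 1.600000: f = -5.346400, f' = 16.384000 → u_1 = 1.600000 - (-5.346400)/(16.384000) = 1.926318
u_1 = 1.926318: f = 1.869312, f' = 28.591977 → u_2 = 1.926318 - (1.869312)/(28.591977) = 1.860939

1.8609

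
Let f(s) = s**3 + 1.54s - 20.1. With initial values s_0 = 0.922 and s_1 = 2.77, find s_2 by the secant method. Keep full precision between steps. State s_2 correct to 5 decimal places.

f(s_0) = -17.896343, f(s_1) = 5.419733
s_2 = 2.770000 - (5.419733)·(2.770000 - 0.922000)/(5.419733 - (-17.896343)) = 2.340439; f(s_2) = -3.675599

2.34044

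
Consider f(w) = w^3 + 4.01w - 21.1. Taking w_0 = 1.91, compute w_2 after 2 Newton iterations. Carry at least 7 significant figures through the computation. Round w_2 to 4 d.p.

f'(w) = 3w^2 + 4.01
w_0 = 1.910000: f = -6.473029, f' = 14.954300 → w_1 = 1.910000 - (-6.473029)/(14.954300) = 2.342854
w_1 = 2.342854: f = 1.154688, f' = 20.476895 → w_2 = 2.342854 - (1.154688)/(20.476895) = 2.286464

2.2865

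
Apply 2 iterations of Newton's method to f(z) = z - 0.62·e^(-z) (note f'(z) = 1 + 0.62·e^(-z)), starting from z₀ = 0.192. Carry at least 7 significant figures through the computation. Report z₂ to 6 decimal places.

0.411028

z_0 = 0.192000: f = -0.319690, f' = 1.511690 → z_1 = 0.192000 - (-0.319690)/(1.511690) = 0.403479
z_1 = 0.403479: f = -0.010677, f' = 1.414155 → z_2 = 0.403479 - (-0.010677)/(1.414155) = 0.411028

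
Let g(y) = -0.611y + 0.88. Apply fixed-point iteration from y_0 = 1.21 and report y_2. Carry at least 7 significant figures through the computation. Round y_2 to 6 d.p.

0.794038

y_1 = g(1.210000) = 0.140690
y_2 = g(0.140690) = 0.794038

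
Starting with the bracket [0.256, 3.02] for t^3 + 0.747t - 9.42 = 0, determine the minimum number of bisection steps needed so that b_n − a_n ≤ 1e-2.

Initial width b − a = 3.02 − 0.256 = 2.764000.
After n steps the width is (b−a)/2^n; need (b−a)/2^n ≤ 1e-2.
So n ≥ log₂(2.764000/1e-2) = log₂(276.4000) ≈ 8.1106.
Hence n = 9.

9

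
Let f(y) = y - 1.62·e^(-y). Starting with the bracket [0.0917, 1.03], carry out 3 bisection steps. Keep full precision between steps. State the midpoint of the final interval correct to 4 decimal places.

0.7368

f(0.091700) = -1.386354, f(1.030000) = 0.451649 (opposite signs)
step 1: m = 0.560850, f(m) = -0.363722 < 0 → root in [0.560850, 1.030000]
step 2: m = 0.795425, f(m) = 0.064174 > 0 → root in [0.560850, 0.795425]
step 3: m = 0.678138, f(m) = -0.144112 < 0 → root in [0.678138, 0.795425]
Midpoint of [0.678138, 0.795425] = 0.736781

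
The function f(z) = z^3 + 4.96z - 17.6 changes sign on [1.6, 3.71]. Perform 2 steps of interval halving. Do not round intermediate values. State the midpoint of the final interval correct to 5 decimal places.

1.86375

f(1.600000) = -5.568000, f(3.710000) = 51.866411 (opposite signs)
step 1: m = 2.655000, f(m) = 14.283961 > 0 → root in [1.600000, 2.655000]
step 2: m = 2.127500, f(m) = 2.582010 > 0 → root in [1.600000, 2.127500]
Midpoint of [1.600000, 2.127500] = 1.863750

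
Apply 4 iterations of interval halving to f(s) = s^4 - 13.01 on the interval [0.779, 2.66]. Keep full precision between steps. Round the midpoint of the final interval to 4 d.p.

1.8958

f(0.779000) = -12.641744, f(2.660000) = 37.054115 (opposite signs)
step 1: m = 1.719500, f(m) = -4.268042 < 0 → root in [1.719500, 2.660000]
step 2: m = 2.189750, f(m) = 9.982074 > 0 → root in [1.719500, 2.189750]
step 3: m = 1.954625, f(m) = 1.586670 > 0 → root in [1.719500, 1.954625]
step 4: m = 1.837063, f(m) = -1.620734 < 0 → root in [1.837063, 1.954625]
Midpoint of [1.837063, 1.954625] = 1.895844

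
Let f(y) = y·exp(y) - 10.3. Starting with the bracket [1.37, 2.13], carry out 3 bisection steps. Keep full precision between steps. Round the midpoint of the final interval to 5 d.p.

f(1.370000) = -4.908570, f(2.130000) = 7.623666 (opposite signs)
step 1: m = 1.750000, f(m) = -0.229445 < 0 → root in [1.750000, 2.130000]
step 2: m = 1.940000, f(m) = 3.199977 > 0 → root in [1.750000, 1.940000]
step 3: m = 1.845000, f(m) = 1.375344 > 0 → root in [1.750000, 1.845000]
Midpoint of [1.750000, 1.845000] = 1.797500

1.79750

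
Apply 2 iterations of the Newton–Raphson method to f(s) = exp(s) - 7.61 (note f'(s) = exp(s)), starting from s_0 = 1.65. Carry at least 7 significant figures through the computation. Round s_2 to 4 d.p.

Newton update: s ← s − f(s)/f'(s).
s_0 = 1.650000: f = -2.403020, f' = 5.206980 → s_1 = 1.650000 - (-2.403020)/(5.206980) = 2.111500
s_1 = 2.111500: f = 0.650621, f' = 8.260621 → s_2 = 2.111500 - (0.650621)/(8.260621) = 2.032738

2.0327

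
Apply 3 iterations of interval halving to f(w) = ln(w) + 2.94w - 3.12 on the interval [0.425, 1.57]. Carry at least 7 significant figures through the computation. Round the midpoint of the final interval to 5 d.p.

1.06906

f(0.425000) = -2.726166, f(1.570000) = 1.946876 (opposite signs)
step 1: m = 0.997500, f(m) = -0.189853 < 0 → root in [0.997500, 1.570000]
step 2: m = 1.283750, f(m) = 0.904010 > 0 → root in [0.997500, 1.283750]
step 3: m = 1.140625, f(m) = 0.365014 > 0 → root in [0.997500, 1.140625]
Midpoint of [0.997500, 1.140625] = 1.069063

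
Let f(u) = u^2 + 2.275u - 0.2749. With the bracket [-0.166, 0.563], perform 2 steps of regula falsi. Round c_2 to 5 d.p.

False-position update: c = (a·f(b) − b·f(a))/(f(b) − f(a)); replace the endpoint whose sign matches f(c).
f(-0.166000) = -0.624994, f(0.563000) = 1.322894
step 1: c = 0.067905, f(c) = -0.115805 < 0 → new bracket [0.067905, 0.563000]
step 2: c = 0.107757, f(c) = -0.018142 < 0 → new bracket [0.107757, 0.563000]

0.10776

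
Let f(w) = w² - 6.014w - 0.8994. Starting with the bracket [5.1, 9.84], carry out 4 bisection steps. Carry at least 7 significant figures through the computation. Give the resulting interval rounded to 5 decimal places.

[5.98875, 6.28500]

f(5.100000) = -5.560800, f(9.840000) = 36.748440 (opposite signs)
step 1: m = 7.470000, f(m) = 9.976920 > 0 → root in [5.100000, 7.470000]
step 2: m = 6.285000, f(m) = 0.803835 > 0 → root in [5.100000, 6.285000]
step 3: m = 5.692500, f(m) = -2.729539 < 0 → root in [5.692500, 6.285000]
step 4: m = 5.988750, f(m) = -1.050616 < 0 → root in [5.988750, 6.285000]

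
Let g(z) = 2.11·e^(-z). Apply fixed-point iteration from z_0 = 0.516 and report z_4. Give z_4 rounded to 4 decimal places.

0.6619

z_1 = g(0.516000) = 1.259466
z_2 = g(1.259466) = 0.598830
z_3 = g(0.598830) = 1.159349
z_4 = g(1.159349) = 0.661887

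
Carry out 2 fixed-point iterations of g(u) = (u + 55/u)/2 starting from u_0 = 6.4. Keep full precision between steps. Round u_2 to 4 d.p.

7.4166

u_1 = g(6.400000) = 7.496875
u_2 = g(7.496875) = 7.416633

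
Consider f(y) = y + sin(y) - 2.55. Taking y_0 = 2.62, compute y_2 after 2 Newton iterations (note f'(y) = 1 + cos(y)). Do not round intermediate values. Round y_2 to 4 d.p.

y_0 = 2.620000: f = 0.568262, f' = 0.132973 → y_1 = 2.620000 - (0.568262)/(0.132973) = -1.653503
y_1 = -1.653503: f = -5.200084, f' = 0.917388 → y_2 = -1.653503 - (-5.200084)/(0.917388) = 4.014856

4.0149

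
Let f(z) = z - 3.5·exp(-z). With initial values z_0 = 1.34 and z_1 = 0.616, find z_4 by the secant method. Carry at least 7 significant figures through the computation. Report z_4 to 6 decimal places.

1.130258

Secant update: z_(k+1) = z_k − f(z_k)·(z_k − z_(k-1))/(f(z_k) − f(z_(k-1))).
f(z_0) = 0.423540, f(z_1) = -1.274352
z_2 = 0.616000 - (-1.274352)·(0.616000 - 1.340000)/(-1.274352 - (0.423540)) = 1.159398; f(z_2) = 0.061535
z_3 = 1.159398 - (0.061535)·(1.159398 - 0.616000)/(0.061535 - (-1.274352)) = 1.134367; f(z_3) = 0.008678
z_4 = 1.134367 - (0.008678)·(1.134367 - 1.159398)/(0.008678 - (0.061535)) = 1.130258; f(z_4) = -0.000067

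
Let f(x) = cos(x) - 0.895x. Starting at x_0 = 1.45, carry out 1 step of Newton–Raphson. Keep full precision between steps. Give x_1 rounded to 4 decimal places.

f'(x) = -sin(x) - 0.895
x_0 = 1.450000: f = -1.177247, f' = -1.887713 → x_1 = 1.450000 - (-1.177247)/(-1.887713) = 0.826363

0.8264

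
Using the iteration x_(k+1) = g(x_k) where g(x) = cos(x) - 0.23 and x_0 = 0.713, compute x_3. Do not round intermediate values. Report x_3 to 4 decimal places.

0.5753

x_1 = g(0.713000) = 0.526403
x_2 = g(0.526403) = 0.634620
x_3 = g(0.634620) = 0.575297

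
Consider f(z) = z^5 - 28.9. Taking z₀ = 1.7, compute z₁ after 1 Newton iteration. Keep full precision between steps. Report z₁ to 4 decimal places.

f'(z) = 5z⁴
z_0 = 1.700000: f = -14.701430, f' = 41.760500 → z_1 = 1.700000 - (-14.701430)/(41.760500) = 2.052042

2.0520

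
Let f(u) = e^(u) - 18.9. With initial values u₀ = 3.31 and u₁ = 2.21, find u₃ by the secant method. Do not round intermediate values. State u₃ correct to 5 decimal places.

Secant update: u_(k+1) = u_k − f(u_k)·(u_k − u_(k-1))/(f(u_k) − f(u_(k-1))).
f(u_0) = 8.485125, f(u_1) = -9.784284
u_2 = 2.210000 - (-9.784284)·(2.210000 - 3.310000)/(-9.784284 - (8.485125)) = 2.799111; f(u_2) = -2.469964
u_3 = 2.799111 - (-2.469964)·(2.799111 - 2.210000)/(-2.469964 - (-9.784284)) = 2.998047; f(u_3) = 1.146356

2.99805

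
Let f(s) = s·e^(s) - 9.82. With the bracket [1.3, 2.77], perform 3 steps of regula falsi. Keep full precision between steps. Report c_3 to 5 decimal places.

f(1.300000) = -5.049914, f(2.770000) = 34.385416
step 1: c = 1.488242, f(c) = -3.228130 < 0 → new bracket [1.488242, 2.770000]
step 2: c = 1.598247, f(c) = -1.917698 < 0 → new bracket [1.598247, 2.770000]
step 3: c = 1.660144, f(c) = -1.087526 < 0 → new bracket [1.660144, 2.770000]

1.66014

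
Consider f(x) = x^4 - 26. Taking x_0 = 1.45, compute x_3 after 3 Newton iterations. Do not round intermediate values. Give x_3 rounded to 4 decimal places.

f'(x) = 4x^3
x_0 = 1.450000: f = -21.579494, f' = 12.194500 → x_1 = 1.450000 - (-21.579494)/(12.194500) = 3.219609
x_1 = 3.219609: f = 81.451477, f' = 133.496317 → x_2 = 3.219609 - (81.451477)/(133.496317) = 2.609468
x_2 = 2.609468: f = 20.366917, f' = 71.074884 → x_3 = 2.609468 - (20.366917)/(71.074884) = 2.322913

2.3229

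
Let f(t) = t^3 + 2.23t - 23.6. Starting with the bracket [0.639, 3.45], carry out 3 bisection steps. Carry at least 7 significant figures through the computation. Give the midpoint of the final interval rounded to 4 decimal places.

f(0.639000) = -21.914113, f(3.450000) = 25.157125 (opposite signs)
step 1: m = 2.044500, f(m) = -10.494795 < 0 → root in [2.044500, 3.450000]
step 2: m = 2.747250, f(m) = 3.260914 > 0 → root in [2.044500, 2.747250]
step 3: m = 2.395875, f(m) = -4.504356 < 0 → root in [2.395875, 2.747250]
Midpoint of [2.395875, 2.747250] = 2.571563

2.5716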